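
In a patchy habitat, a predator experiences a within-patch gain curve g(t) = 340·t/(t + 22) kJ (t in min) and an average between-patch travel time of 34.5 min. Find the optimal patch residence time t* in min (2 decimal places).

Maximise g(t)/(T+t): set derivative to zero → g'(t)(T+t) = g(t).
g'(t) = 340·22/(t + 22)². Setting 340·22/(t+22)² = 340t/[(t+22)(34.5+t)] gives 22(34.5+t) = t(t+22), so t² = 22×34.5 = 759.
t* = √759 = 27.55 min.

27.55 min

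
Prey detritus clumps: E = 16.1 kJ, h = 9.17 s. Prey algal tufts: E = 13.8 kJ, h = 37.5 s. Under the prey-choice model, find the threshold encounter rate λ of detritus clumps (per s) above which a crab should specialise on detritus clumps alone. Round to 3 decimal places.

0.029 per s

The zero-one rule: include algal tufts iff E₂/h₂ > λE₁/(1+λh₁). Equality gives the switch point.
λE₁h₂ = E₂ + λE₂h₁ ⇒ λ = E₂/(E₁h₂ − E₂h₁) = 13.8/(603.8 − 126.5) = 0.02892 per s.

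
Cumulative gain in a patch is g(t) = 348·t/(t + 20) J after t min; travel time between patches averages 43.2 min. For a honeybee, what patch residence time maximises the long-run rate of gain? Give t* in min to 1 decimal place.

Maximise g(t)/(T+t): set derivative to zero → g'(t)(T+t) = g(t).
g'(t) = 348·20/(t + 20)². Setting 348·20/(t+20)² = 348t/[(t+20)(43.2+t)] gives 20(43.2+t) = t(t+20), so t² = 20×43.2 = 864.
t* = √864 = 29.39 min.

29.4 min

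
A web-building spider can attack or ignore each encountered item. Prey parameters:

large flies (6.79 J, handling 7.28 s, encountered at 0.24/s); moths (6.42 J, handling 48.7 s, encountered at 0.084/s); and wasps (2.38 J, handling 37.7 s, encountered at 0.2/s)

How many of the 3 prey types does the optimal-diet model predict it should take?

1

E/h in descending order: large flies 0.933, moths 0.132, wasps 0.0631 J/s. The optimal diet is the largest prefix of this list for which every included type satisfies E_i/h_i > R on the types above it.
Rate on top 1: 0.5932. moths: 0.132 < 0.5932 → exclude; stop.
Optimal diet: large flies — 1 of 3 types.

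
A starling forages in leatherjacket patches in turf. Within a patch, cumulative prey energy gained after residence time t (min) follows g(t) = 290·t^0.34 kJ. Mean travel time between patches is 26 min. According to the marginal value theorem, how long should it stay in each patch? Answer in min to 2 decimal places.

By the marginal value theorem, leave when the instantaneous gain rate g'(t) equals the habitat-wide average g(t)/(T + t).
g'(t) = 0.34·290·t^-0.66. Setting 0.34·290·t^-0.66 = 290·t^0.34/(26+t) gives 0.34(26+t) = t, so 0.66·t = 0.34×26.
t* = 0.34×26/0.66 = 13.39 min.

13.39 min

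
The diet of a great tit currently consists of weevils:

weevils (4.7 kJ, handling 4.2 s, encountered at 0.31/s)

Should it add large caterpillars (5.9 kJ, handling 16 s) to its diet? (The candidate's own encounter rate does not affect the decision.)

No

Intake rate on the current diet: R = (0.31×4.7) / (1 + 0.31×4.2) = 1.457/2.302 = 0.6329 kJ/s.
large caterpillars: E/h = 5.9/16 = 0.3688 kJ/s.
Since 0.3688 < R, time spent handling large caterpillars is better spent searching.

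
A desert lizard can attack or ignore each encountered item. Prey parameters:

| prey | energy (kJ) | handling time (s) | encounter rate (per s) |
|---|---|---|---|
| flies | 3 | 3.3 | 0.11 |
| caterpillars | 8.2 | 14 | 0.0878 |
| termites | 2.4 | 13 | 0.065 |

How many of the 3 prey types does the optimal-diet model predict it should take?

E/h in descending order: flies 0.909, caterpillars 0.586, termites 0.185 kJ/s. The optimal diet is the largest prefix of this list for which every included type satisfies E_i/h_i > R on the types above it.
Rate on top 1: 0.2421. caterpillars: 0.586 > 0.2421 → include.
Rate on top 2: 0.405. termites: 0.185 < 0.405 → exclude; stop.
Optimal diet: flies, caterpillars — 2 of 3 types.

2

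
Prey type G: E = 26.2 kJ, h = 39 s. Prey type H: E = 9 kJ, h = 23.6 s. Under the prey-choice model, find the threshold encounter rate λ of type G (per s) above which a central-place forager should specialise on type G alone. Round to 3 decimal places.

0.034 per s

Drop type H once their profitability E₂/h₂ falls below the rate achievable on type G alone: E₂/h₂ = λE₁/(1 + λh₁).
Solve for λ: λE₁h₂ = E₂(1 + λh₁) → λ(E₁h₂ − E₂h₁) = E₂ → λ = E₂/(E₁h₂ − E₂h₁).
λ = 9/(26.2×23.6 − 9×39) = 9/267.3 = 0.03367 per s.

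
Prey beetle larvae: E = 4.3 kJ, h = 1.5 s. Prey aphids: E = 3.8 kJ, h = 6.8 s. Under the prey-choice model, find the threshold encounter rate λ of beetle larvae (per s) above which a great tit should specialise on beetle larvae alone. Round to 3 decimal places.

The zero-one rule: include aphids iff E₂/h₂ > λE₁/(1+λh₁). Equality gives the switch point.
λE₁h₂ = E₂ + λE₂h₁ ⇒ λ = E₂/(E₁h₂ − E₂h₁) = 3.8/(29.24 − 5.7) = 0.1614 per s.

0.161 per s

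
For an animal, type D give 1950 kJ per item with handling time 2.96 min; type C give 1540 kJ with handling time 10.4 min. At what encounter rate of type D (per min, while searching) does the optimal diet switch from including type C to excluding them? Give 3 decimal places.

0.098 per min

Drop type C once their profitability E₂/h₂ falls below the rate achievable on type D alone: E₂/h₂ = λE₁/(1 + λh₁).
Solve for λ: λE₁h₂ = E₂(1 + λh₁) → λ(E₁h₂ − E₂h₁) = E₂ → λ = E₂/(E₁h₂ − E₂h₁).
λ = 1540/(1950×10.4 − 1540×2.96) = 1540/1.572e+04 = 0.09795 per min.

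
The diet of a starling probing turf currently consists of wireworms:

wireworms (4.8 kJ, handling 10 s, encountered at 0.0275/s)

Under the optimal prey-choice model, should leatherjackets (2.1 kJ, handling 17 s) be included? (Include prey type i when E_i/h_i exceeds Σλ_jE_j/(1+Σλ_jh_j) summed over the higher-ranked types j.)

Yes

Intake rate on the current diet: R = (0.0275×4.8) / (1 + 0.0275×10) = 0.132/1.275 = 0.1035 kJ/s.
Profitability of leatherjackets: 2.1/17 = 0.1235 kJ/s.
Since 0.1235 > R, including leatherjackets increases the long-run rate.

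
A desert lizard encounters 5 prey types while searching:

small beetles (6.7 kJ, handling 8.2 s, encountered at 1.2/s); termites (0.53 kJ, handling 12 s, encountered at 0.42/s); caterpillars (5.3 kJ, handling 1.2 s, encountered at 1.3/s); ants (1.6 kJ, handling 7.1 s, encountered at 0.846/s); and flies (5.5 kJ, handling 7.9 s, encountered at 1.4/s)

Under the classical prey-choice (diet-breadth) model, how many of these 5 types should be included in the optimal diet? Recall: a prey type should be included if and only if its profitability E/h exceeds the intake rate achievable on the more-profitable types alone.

1

Profitabilities (E/h, kJ/s): caterpillars 4.42, small beetles 0.817, flies 0.696, ants 0.225, termites 0.0442. Add prey in this order while the next type's profitability exceeds the intake rate on those already taken.
Rate on top 1: 2.691. small beetles: 0.817 < 2.691 → exclude; stop.
Optimal diet: caterpillars — 1 of 5 types.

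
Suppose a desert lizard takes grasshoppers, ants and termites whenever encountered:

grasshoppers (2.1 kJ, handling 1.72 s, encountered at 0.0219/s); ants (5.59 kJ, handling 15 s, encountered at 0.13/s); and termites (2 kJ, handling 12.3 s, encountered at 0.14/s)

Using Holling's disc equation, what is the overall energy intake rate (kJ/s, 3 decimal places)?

Energy encountered per unit search time: 0.0219×2.1 + 0.13×5.59 + 0.14×2 = 1.053 kJ/s.
Handling time per unit search time: 0.0219×1.72 + 0.13×15 + 0.14×12.3 = 3.71.
Rate = 1.053/(1 + 3.71) = 0.2235 kJ/s.

0.224 kJ/s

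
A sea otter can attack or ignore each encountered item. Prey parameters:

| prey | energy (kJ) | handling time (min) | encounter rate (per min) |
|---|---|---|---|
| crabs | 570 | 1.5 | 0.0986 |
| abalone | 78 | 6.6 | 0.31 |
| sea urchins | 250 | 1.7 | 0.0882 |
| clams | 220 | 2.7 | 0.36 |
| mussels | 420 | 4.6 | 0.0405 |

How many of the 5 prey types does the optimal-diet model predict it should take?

4

Profitabilities (E/h, kJ/min): crabs 380, sea urchins 147, mussels 91.3, clams 81.5, abalone 11.8. Add prey in this order while the next type's profitability exceeds the intake rate on those already taken.
Rate on top 1: 48.96. sea urchins: 147 > 48.96 → include.
Rate on top 2: 60.29. mussels: 91.3 > 60.29 → include.
Rate on top 3: 64.19. clams: 81.5 > 64.19 → include.
Rate on top 4: 71.03. abalone: 11.8 < 71.03 → exclude; stop.
Optimal diet: crabs, sea urchins, mussels, clams — 4 of 5 types.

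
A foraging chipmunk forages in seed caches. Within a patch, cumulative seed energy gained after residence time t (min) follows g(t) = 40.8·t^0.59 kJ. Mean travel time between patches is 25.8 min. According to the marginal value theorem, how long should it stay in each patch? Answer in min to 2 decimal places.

37.13 min

Optimal t* satisfies g'(t*) = g(t*)/(T + t*).
g'(t) = 0.59·40.8·t^-0.41. Setting 0.59·40.8·t^-0.41 = 40.8·t^0.59/(25.8+t) gives 0.59(25.8+t) = t, so 0.41·t = 0.59×25.8.
t* = 0.59×25.8/0.41 = 37.13 min.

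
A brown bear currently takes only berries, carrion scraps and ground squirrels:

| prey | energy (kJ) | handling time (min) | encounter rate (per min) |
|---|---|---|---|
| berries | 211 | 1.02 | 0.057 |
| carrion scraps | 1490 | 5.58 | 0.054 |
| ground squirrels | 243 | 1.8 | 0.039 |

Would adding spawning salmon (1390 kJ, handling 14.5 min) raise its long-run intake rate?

On berries, carrion scraps and ground squirrels alone, R = ΣλE/(1+Σλh) = 102/1.43 = 71.32 kJ/min.
spawning salmon: E/h = 1390/14.5 = 95.86 kJ/min.
Since 95.86 > R, including spawning salmon increases the long-run rate.

Yes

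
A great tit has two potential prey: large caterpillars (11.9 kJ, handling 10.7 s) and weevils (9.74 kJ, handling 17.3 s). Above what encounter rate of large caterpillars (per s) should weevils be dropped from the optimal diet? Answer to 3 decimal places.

0.096 per s

At the threshold, the rate on large caterpillars alone equals the profitability of weevils: λ·11.9/(1 + λ·10.7) = 9.74/17.3 = 0.563.
Rearranging, λ(11.9 − 0.563×10.7) = 0.563, so λ = 0.563/5.876 = 0.09582 per s.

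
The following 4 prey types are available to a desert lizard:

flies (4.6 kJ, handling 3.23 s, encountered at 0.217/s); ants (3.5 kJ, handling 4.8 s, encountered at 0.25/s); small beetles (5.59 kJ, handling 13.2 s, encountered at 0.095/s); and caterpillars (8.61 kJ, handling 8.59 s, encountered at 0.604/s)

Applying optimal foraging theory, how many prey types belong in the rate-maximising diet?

2

Profitabilities (E/h, kJ/s): flies 1.42, caterpillars 1, ants 0.729, small beetles 0.423. Add prey in this order while the next type's profitability exceeds the intake rate on those already taken.
Rate on top 1: 0.5869. caterpillars: 1 > 0.5869 → include.
Rate on top 2: 0.8998. ants: 0.729 < 0.8998 → exclude; stop.
Optimal diet: flies, caterpillars — 2 of 4 types.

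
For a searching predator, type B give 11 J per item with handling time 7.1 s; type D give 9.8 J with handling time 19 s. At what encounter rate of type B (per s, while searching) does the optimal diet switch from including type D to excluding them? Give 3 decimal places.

0.070 per s

Drop type D once their profitability E₂/h₂ falls below the rate achievable on type B alone: E₂/h₂ = λE₁/(1 + λh₁).
Solve for λ: λE₁h₂ = E₂(1 + λh₁) → λ(E₁h₂ − E₂h₁) = E₂ → λ = E₂/(E₁h₂ − E₂h₁).
λ = 9.8/(11×19 − 9.8×7.1) = 9.8/139.4 = 0.07029 per s.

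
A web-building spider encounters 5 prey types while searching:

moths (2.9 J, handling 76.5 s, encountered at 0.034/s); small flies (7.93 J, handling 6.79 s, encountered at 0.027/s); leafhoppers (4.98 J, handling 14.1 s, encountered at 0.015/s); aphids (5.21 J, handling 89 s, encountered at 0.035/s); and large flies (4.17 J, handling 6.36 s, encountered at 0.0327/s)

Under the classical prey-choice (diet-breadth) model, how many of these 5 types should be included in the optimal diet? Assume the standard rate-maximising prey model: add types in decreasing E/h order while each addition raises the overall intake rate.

3

Rank by E/h (J/s): small flies 1.17, large flies 0.656, leafhoppers 0.353, aphids 0.0585, moths 0.0379. Include each in turn until the next type's E/h falls below the running intake rate.
Rate on top 1: 0.1809. large flies: 0.656 > 0.1809 → include.
Rate on top 2: 0.2519. leafhoppers: 0.353 > 0.2519 → include.
Rate on top 3: 0.2653. aphids: 0.0585 < 0.2653 → exclude; stop.
Optimal diet: small flies, large flies, leafhoppers — 3 of 5 types.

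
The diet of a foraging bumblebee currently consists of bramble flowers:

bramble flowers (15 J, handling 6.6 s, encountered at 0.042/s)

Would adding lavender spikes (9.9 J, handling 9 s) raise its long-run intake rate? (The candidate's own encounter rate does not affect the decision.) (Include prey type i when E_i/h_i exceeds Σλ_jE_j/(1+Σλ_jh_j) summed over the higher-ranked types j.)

Yes

Current rate: (0.042×15)/(1 + 0.042×6.6) = 0.4933 J/s.
Profitability of lavender spikes: 9.9/9 = 1.1 J/s.
Since 1.1 > R, including lavender spikes increases the long-run rate.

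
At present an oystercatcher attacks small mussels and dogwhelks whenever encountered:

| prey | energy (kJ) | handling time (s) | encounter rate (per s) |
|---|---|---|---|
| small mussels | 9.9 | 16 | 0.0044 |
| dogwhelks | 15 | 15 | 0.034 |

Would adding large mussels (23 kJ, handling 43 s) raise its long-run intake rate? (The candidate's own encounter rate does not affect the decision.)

Intake rate on the current diet: R = (0.0044×9.9 + 0.034×15) / (1 + 0.0044×16 + 0.034×15) = 0.5536/1.58 = 0.3503 kJ/s.
large mussels: E/h = 23/43 = 0.5349 kJ/s.
0.5349 > 0.3503, so adding large mussels raises the average — include it.

Yes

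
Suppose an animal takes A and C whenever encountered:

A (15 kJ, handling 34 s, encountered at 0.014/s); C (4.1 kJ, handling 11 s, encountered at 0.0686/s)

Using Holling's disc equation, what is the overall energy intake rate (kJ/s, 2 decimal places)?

Energy encountered per unit search time: 0.014×15 + 0.0686×4.1 = 0.4913 kJ/s.
Handling time per unit search time: 0.014×34 + 0.0686×11 = 1.231.
Rate = 0.4913/(1 + 1.231) = 0.2202 kJ/s.

0.22 kJ/s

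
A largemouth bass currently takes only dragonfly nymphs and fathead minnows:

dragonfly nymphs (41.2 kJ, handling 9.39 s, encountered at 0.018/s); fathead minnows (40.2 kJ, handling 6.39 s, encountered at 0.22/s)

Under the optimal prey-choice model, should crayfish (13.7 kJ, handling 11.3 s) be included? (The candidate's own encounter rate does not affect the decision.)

No

On dragonfly nymphs and fathead minnows alone, R = ΣλE/(1+Σλh) = 9.586/2.575 = 3.723 kJ/s.
crayfish: E/h = 13.7/11.3 = 1.212 kJ/s.
Since 1.212 < R, time spent handling crayfish is better spent searching.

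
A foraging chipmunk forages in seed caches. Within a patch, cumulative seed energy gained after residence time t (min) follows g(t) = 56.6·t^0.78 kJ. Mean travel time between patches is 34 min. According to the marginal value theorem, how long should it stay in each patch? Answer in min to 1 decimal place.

120.5 min

Maximise g(t)/(T+t): set derivative to zero → g'(t)(T+t) = g(t).
g'(t) = 0.78·56.6·t^-0.22. Setting 0.78·56.6·t^-0.22 = 56.6·t^0.78/(34+t) gives 0.78(34+t) = t, so 0.22·t = 0.78×34.
t* = 0.78×34/0.22 = 120.5 min.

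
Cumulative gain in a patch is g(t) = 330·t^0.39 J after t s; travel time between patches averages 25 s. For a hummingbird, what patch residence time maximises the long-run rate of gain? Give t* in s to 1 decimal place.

Optimal t* satisfies g'(t*) = g(t*)/(T + t*).
g'(t) = 0.39·330·t^-0.61. Setting 0.39·330·t^-0.61 = 330·t^0.39/(25+t) gives 0.39(25+t) = t, so 0.61·t = 0.39×25.
t* = 0.39×25/0.61 = 15.98 s.

16.0 s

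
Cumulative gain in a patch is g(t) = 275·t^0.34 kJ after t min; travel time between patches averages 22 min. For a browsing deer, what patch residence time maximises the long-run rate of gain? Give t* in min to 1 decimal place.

Optimal t* satisfies g'(t*) = g(t*)/(T + t*).
g'(t) = 0.34·275·t^-0.66. Setting 0.34·275·t^-0.66 = 275·t^0.34/(22+t) gives 0.34(22+t) = t, so 0.66·t = 0.34×22.
t* = 0.34×22/0.66 = 11.33 min.

11.3 min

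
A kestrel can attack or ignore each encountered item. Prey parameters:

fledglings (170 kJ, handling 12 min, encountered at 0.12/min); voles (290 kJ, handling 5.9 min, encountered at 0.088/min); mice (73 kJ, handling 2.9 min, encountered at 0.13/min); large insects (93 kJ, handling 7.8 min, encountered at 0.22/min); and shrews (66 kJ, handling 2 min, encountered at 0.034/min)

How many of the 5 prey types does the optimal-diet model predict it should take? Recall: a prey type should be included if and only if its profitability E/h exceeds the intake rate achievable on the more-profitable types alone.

Rank by E/h (kJ/min): voles 49.2, shrews 33, mice 25.2, fledglings 14.2, large insects 11.9. Include each in turn until the next type's E/h falls below the running intake rate.
Rate on top 1: 16.8. shrews: 33 > 16.8 → include.
Rate on top 2: 17.49. mice: 25.2 > 17.49 → include.
Rate on top 3: 18.97. fledglings: 14.2 < 18.97 → exclude; stop.
Optimal diet: voles, shrews, mice — 3 of 5 types.

3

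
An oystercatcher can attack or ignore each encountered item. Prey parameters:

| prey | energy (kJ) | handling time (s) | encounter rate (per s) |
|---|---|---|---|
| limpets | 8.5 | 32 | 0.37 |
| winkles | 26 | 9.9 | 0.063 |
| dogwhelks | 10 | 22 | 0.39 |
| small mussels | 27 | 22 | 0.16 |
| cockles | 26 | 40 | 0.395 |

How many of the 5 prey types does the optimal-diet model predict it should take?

E/h in descending order: winkles 2.63, small mussels 1.23, cockles 0.65, dogwhelks 0.455, limpets 0.266 kJ/s. The optimal diet is the largest prefix of this list for which every included type satisfies E_i/h_i > R on the types above it.
Rate on top 1: 1.009. small mussels: 1.23 > 1.009 → include.
Rate on top 2: 1.158. cockles: 0.65 < 1.158 → exclude; stop.
Optimal diet: winkles, small mussels — 2 of 5 types.

2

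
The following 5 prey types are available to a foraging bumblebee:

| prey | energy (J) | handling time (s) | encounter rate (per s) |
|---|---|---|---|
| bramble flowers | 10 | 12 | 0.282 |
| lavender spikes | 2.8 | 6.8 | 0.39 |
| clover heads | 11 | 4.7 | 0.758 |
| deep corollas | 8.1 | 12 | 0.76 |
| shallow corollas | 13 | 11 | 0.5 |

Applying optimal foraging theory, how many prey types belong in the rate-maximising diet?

1

Rank by E/h (J/s): clover heads 2.34, shallow corollas 1.18, bramble flowers 0.833, deep corollas 0.675, lavender spikes 0.412. Include each in turn until the next type's E/h falls below the running intake rate.
Rate on top 1: 1.827. shallow corollas: 1.18 < 1.827 → exclude; stop.
Optimal diet: clover heads — 1 of 5 types.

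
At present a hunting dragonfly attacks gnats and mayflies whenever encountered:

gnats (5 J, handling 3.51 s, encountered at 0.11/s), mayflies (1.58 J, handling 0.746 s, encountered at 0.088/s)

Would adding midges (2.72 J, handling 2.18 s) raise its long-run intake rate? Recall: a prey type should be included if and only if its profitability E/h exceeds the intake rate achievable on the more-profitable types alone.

Yes

Current rate: (0.11×5 + 0.088×1.58)/(1 + 0.11×3.51 + 0.088×0.746) = 0.4746 J/s.
midges: E/h = 2.72/2.18 = 1.248 J/s.
1.248 > 0.4746, so adding midges raises the average — include it.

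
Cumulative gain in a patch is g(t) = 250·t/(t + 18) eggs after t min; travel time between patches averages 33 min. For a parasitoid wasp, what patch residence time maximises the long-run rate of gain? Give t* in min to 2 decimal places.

24.37 min

By the marginal value theorem, leave when the instantaneous gain rate g'(t) equals the habitat-wide average g(t)/(T + t).
g'(t) = 250·18/(t + 18)². Setting 250·18/(t+18)² = 250t/[(t+18)(33+t)] gives 18(33+t) = t(t+18), so t² = 18×33 = 594.
t* = √594 = 24.37 min.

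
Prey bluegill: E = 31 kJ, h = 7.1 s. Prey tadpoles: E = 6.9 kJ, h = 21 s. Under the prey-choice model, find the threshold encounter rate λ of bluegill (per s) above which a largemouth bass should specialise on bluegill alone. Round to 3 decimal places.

Drop tadpoles once their profitability E₂/h₂ falls below the rate achievable on bluegill alone: E₂/h₂ = λE₁/(1 + λh₁).
Solve for λ: λE₁h₂ = E₂(1 + λh₁) → λ(E₁h₂ − E₂h₁) = E₂ → λ = E₂/(E₁h₂ − E₂h₁).
λ = 6.9/(31×21 − 6.9×7.1) = 6.9/602 = 0.01146 per s.

0.011 per s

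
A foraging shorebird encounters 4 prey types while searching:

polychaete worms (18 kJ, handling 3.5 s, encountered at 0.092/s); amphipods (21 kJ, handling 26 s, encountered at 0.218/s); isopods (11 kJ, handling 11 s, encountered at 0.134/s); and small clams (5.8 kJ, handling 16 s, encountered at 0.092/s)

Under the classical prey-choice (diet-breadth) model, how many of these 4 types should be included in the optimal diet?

1

Rank by E/h (kJ/s): polychaete worms 5.14, isopods 1, amphipods 0.808, small clams 0.362. Include each in turn until the next type's E/h falls below the running intake rate.
Rate on top 1: 1.253. isopods: 1 < 1.253 → exclude; stop.
Optimal diet: polychaete worms — 1 of 4 types.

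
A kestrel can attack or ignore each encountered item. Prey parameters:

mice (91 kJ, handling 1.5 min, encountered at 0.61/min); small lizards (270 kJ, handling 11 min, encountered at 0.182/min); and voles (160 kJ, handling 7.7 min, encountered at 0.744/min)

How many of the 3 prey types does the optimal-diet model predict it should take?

Rank by E/h (kJ/min): mice 60.7, small lizards 24.5, voles 20.8. Include each in turn until the next type's E/h falls below the running intake rate.
Rate on top 1: 28.99. small lizards: 24.5 < 28.99 → exclude; stop.
Optimal diet: mice — 1 of 3 types.

1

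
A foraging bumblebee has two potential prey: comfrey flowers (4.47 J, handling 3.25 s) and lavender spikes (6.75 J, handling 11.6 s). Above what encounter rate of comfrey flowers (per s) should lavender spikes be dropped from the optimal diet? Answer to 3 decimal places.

0.226 per s

The zero-one rule: include lavender spikes iff E₂/h₂ > λE₁/(1+λh₁). Equality gives the switch point.
λE₁h₂ = E₂ + λE₂h₁ ⇒ λ = E₂/(E₁h₂ − E₂h₁) = 6.75/(51.85 − 21.94) = 0.2256 per s.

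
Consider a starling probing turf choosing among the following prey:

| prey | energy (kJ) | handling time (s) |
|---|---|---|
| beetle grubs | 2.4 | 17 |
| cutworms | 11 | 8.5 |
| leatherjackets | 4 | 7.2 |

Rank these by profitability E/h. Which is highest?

cutworms

Profitability E/h (kJ/s): beetle grubs = 2.4/17 = 0.141, cutworms = 11/8.5 = 1.29, leatherjackets = 4/7.2 = 0.556.
Ranked: cutworms > leatherjackets > beetle grubs.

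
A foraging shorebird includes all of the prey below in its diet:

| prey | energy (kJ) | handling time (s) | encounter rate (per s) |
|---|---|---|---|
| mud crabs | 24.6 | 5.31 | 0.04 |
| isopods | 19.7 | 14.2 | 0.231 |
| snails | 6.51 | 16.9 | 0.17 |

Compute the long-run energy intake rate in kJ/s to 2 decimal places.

0.90 kJ/s

R = Σλ_iE_i / (1 + Σλ_ih_i)
Numerator: 0.04×24.6 + 0.231×19.7 + 0.17×6.51 = 6.641
Denominator: 1 + 0.04×5.31 + 0.231×14.2 + 0.17×16.9 = 7.366
R = 6.641/7.366 = 0.9017 kJ/s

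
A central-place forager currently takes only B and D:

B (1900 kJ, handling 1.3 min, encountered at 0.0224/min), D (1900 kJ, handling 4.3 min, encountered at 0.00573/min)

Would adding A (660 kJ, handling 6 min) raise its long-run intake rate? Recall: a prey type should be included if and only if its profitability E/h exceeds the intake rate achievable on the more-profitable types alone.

Yes

Current rate: (0.0224×1900 + 0.00573×1900)/(1 + 0.0224×1.3 + 0.00573×4.3) = 50.72 kJ/min.
Profitability of A: 660/6 = 110 kJ/min.
Since 110 > R, including A increases the long-run rate.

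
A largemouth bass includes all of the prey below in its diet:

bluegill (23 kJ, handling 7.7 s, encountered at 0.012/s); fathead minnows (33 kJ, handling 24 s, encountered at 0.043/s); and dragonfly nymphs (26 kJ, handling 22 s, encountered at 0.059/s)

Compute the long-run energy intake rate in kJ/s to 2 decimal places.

0.94 kJ/s

Energy encountered per unit search time: 0.012×23 + 0.043×33 + 0.059×26 = 3.229 kJ/s.
Handling time per unit search time: 0.012×7.7 + 0.043×24 + 0.059×22 = 2.422.
Rate = 3.229/(1 + 2.422) = 0.9435 kJ/s.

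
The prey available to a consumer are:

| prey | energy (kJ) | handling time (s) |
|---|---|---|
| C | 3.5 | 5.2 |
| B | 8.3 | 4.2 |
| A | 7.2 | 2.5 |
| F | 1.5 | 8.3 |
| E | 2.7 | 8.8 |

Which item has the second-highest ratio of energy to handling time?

B

Profitability E/h (kJ/s): C = 3.5/5.2 = 0.673, B = 8.3/4.2 = 1.98, A = 7.2/2.5 = 2.88, F = 1.5/8.3 = 0.181, E = 2.7/8.8 = 0.307.
Ranked: A > B > C > E > F.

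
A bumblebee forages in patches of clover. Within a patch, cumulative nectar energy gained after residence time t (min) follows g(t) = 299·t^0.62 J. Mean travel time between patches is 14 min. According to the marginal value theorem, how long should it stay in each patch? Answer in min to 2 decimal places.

Maximise g(t)/(T+t): set derivative to zero → g'(t)(T+t) = g(t).
g'(t) = 0.62·299·t^-0.38. Setting 0.62·299·t^-0.38 = 299·t^0.62/(14+t) gives 0.62(14+t) = t, so 0.38·t = 0.62×14.
t* = 0.62×14/0.38 = 22.84 min.

22.84 min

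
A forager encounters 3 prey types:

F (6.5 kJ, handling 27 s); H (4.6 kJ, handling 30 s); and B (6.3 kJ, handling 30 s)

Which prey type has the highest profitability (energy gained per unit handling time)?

F

Profitability E/h (kJ/s): F = 6.5/27 = 0.241, H = 4.6/30 = 0.153, B = 6.3/30 = 0.21.
Ranked: F > B > H.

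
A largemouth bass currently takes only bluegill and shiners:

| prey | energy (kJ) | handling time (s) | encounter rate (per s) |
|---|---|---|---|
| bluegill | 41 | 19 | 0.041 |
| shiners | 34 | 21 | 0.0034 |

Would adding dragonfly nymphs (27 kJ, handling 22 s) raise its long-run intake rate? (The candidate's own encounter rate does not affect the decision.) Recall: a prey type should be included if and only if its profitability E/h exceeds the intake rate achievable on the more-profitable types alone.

Current rate: (0.041×41 + 0.0034×34)/(1 + 0.041×19 + 0.0034×21) = 0.9709 kJ/s.
Profitability of dragonfly nymphs: 27/22 = 1.227 kJ/s.
1.227 > 0.9709, so adding dragonfly nymphs raises the average — include it.

Yes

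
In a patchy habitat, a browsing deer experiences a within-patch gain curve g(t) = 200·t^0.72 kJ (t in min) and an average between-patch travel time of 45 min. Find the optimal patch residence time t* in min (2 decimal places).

115.71 min

Optimal t* satisfies g'(t*) = g(t*)/(T + t*).
g'(t) = 0.72·200·t^-0.28. Setting 0.72·200·t^-0.28 = 200·t^0.72/(45+t) gives 0.72(45+t) = t, so 0.28·t = 0.72×45.
t* = 0.72×45/0.28 = 115.7 min.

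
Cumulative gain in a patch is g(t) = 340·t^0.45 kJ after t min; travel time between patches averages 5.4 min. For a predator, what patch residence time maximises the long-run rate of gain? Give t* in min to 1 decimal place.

Maximise g(t)/(T+t): set derivative to zero → g'(t)(T+t) = g(t).
g'(t) = 0.45·340·t^-0.55. Setting 0.45·340·t^-0.55 = 340·t^0.45/(5.4+t) gives 0.45(5.4+t) = t, so 0.55·t = 0.45×5.4.
t* = 0.45×5.4/0.55 = 4.418 min.

4.4 min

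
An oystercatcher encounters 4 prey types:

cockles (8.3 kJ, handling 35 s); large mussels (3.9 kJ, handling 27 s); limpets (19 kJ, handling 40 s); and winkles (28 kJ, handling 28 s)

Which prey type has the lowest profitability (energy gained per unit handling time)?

large mussels

Profitability E/h (kJ/s): cockles = 8.3/35 = 0.237, large mussels = 3.9/27 = 0.144, limpets = 19/40 = 0.475, winkles = 28/28 = 1.
Ranked: winkles > limpets > cockles > large mussels.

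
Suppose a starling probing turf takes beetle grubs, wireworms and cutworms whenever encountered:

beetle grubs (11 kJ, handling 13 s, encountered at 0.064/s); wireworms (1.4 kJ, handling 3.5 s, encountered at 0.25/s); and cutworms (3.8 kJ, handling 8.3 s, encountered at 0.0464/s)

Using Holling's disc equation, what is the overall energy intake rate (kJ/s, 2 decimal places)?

0.40 kJ/s

Energy encountered per unit search time: 0.064×11 + 0.25×1.4 + 0.0464×3.8 = 1.23 kJ/s.
Handling time per unit search time: 0.064×13 + 0.25×3.5 + 0.0464×8.3 = 2.092.
Rate = 1.23/(1 + 2.092) = 0.3979 kJ/s.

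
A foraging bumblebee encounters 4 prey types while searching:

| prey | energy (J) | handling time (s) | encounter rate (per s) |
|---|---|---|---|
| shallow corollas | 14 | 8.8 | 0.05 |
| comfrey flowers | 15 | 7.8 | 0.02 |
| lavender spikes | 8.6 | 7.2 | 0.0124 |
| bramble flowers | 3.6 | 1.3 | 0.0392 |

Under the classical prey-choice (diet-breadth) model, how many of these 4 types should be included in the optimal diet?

Profitabilities (E/h, J/s): bramble flowers 2.77, comfrey flowers 1.92, shallow corollas 1.59, lavender spikes 1.19. Add prey in this order while the next type's profitability exceeds the intake rate on those already taken.
Rate on top 1: 0.1343. comfrey flowers: 1.92 > 0.1343 → include.
Rate on top 2: 0.3655. shallow corollas: 1.59 > 0.3655 → include.
Rate on top 3: 0.6929. lavender spikes: 1.19 > 0.6929 → include.
Optimal diet: bramble flowers, comfrey flowers, shallow corollas, lavender spikes — 4 of 4 types.

4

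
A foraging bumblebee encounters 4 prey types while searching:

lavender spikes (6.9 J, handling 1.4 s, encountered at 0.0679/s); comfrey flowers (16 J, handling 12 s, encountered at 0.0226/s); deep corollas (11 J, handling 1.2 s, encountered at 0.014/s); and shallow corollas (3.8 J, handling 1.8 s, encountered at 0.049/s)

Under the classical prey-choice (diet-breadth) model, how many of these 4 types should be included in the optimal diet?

Rank by E/h (J/s): deep corollas 9.17, lavender spikes 4.93, shallow corollas 2.11, comfrey flowers 1.33. Include each in turn until the next type's E/h falls below the running intake rate.
Rate on top 1: 0.1515. lavender spikes: 4.93 > 0.1515 → include.
Rate on top 2: 0.5599. shallow corollas: 2.11 > 0.5599 → include.
Rate on top 3: 0.6739. comfrey flowers: 1.33 > 0.6739 → include.
Optimal diet: deep corollas, lavender spikes, shallow corollas, comfrey flowers — 4 of 4 types.

4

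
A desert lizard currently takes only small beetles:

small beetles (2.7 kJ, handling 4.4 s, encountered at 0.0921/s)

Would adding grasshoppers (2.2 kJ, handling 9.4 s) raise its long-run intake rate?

Current rate: (0.0921×2.7)/(1 + 0.0921×4.4) = 0.177 kJ/s.
grasshoppers: E/h = 2.2/9.4 = 0.234 kJ/s.
Since 0.234 > R, including grasshoppers increases the long-run rate.

Yes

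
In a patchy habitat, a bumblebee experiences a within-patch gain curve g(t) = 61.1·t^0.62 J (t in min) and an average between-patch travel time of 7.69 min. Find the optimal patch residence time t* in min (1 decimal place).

12.5 min

By the marginal value theorem, leave when the instantaneous gain rate g'(t) equals the habitat-wide average g(t)/(T + t).
g'(t) = 0.62·61.1·t^-0.38. Setting 0.62·61.1·t^-0.38 = 61.1·t^0.62/(7.69+t) gives 0.62(7.69+t) = t, so 0.38·t = 0.62×7.69.
t* = 0.62×7.69/0.38 = 12.55 min.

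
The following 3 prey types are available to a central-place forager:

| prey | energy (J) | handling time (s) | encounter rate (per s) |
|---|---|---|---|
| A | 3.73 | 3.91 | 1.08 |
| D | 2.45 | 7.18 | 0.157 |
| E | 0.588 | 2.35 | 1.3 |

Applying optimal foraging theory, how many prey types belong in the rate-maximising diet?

Rank by E/h (J/s): A 0.954, D 0.341, E 0.25. Include each in turn until the next type's E/h falls below the running intake rate.
Rate on top 1: 0.7713. D: 0.341 < 0.7713 → exclude; stop.
Optimal diet: A — 1 of 3 types.

1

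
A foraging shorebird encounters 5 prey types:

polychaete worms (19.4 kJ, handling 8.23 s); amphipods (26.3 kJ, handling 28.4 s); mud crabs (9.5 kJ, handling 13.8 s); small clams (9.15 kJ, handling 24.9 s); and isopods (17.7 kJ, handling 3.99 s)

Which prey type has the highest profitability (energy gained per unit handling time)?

isopods

In descending order of E/h:
isopods: 17.7/3.99 = 4.44 kJ/s
polychaete worms: 19.4/8.23 = 2.36 kJ/s
amphipods: 26.3/28.4 = 0.926 kJ/s
mud crabs: 9.5/13.8 = 0.688 kJ/s
small clams: 9.15/24.9 = 0.367 kJ/s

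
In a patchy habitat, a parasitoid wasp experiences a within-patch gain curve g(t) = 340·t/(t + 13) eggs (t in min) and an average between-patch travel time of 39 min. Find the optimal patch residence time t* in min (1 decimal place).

22.5 min

Optimal t* satisfies g'(t*) = g(t*)/(T + t*).
g'(t) = 340·13/(t + 13)². Setting 340·13/(t+13)² = 340t/[(t+13)(39+t)] gives 13(39+t) = t(t+13), so t² = 13×39 = 507.
t* = √507 = 22.52 min.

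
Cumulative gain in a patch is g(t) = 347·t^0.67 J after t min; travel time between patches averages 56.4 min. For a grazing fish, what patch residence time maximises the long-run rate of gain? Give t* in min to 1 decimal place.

114.5 min

By the marginal value theorem, leave when the instantaneous gain rate g'(t) equals the habitat-wide average g(t)/(T + t).
g'(t) = 0.67·347·t^-0.33. Setting 0.67·347·t^-0.33 = 347·t^0.67/(56.4+t) gives 0.67(56.4+t) = t, so 0.33·t = 0.67×56.4.
t* = 0.67×56.4/0.33 = 114.5 min.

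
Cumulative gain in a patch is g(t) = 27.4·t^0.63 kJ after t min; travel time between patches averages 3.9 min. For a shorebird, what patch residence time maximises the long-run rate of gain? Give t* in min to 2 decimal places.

6.64 min

Maximise g(t)/(T+t): set derivative to zero → g'(t)(T+t) = g(t).
g'(t) = 0.63·27.4·t^-0.37. Setting 0.63·27.4·t^-0.37 = 27.4·t^0.63/(3.9+t) gives 0.63(3.9+t) = t, so 0.37·t = 0.63×3.9.
t* = 0.63×3.9/0.37 = 6.641 min.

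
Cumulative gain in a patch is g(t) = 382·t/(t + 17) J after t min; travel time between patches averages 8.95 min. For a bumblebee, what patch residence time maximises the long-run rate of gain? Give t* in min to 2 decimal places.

Maximise g(t)/(T+t): set derivative to zero → g'(t)(T+t) = g(t).
g'(t) = 382·17/(t + 17)². Setting 382·17/(t+17)² = 382t/[(t+17)(8.95+t)] gives 17(8.95+t) = t(t+17), so t² = 17×8.95 = 152.1.
t* = √152.1 = 12.33 min.

12.33 min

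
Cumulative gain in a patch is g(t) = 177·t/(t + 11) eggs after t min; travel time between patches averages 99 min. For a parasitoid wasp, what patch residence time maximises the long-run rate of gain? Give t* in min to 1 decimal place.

Maximise g(t)/(T+t): set derivative to zero → g'(t)(T+t) = g(t).
g'(t) = 177·11/(t + 11)². Setting 177·11/(t+11)² = 177t/[(t+11)(99+t)] gives 11(99+t) = t(t+11), so t² = 11×99 = 1089.
t* = √1089 = 33 min.

33.0 min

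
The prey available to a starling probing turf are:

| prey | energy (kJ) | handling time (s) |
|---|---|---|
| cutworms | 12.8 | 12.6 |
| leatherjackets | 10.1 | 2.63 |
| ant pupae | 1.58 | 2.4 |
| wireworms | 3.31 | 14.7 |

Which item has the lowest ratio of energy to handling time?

In descending order of E/h:
leatherjackets: 10.1/2.63 = 3.84 kJ/s
cutworms: 12.8/12.6 = 1.02 kJ/s
ant pupae: 1.58/2.4 = 0.658 kJ/s
wireworms: 3.31/14.7 = 0.225 kJ/s

wireworms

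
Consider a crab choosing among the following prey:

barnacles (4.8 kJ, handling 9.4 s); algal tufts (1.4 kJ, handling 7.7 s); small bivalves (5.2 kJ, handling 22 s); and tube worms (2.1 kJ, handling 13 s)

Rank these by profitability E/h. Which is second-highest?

small bivalves

Profitability E/h (kJ/s): barnacles = 4.8/9.4 = 0.511, algal tufts = 1.4/7.7 = 0.182, small bivalves = 5.2/22 = 0.236, tube worms = 2.1/13 = 0.162.
Ranked: barnacles > small bivalves > algal tufts > tube worms.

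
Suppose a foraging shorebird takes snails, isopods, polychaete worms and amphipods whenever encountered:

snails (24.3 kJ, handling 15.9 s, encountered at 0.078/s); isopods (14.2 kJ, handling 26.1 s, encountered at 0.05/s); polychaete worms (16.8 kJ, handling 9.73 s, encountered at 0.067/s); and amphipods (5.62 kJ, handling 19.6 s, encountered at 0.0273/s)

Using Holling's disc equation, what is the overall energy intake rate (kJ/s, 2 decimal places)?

R = (0.078×24.3 + 0.05×14.2 + 0.067×16.8 + 0.0273×5.62) / (1 + 0.078×15.9 + 0.05×26.1 + 0.067×9.73 + 0.0273×19.6) = 3.884/4.732 = 0.8209 kJ/s.

0.82 kJ/s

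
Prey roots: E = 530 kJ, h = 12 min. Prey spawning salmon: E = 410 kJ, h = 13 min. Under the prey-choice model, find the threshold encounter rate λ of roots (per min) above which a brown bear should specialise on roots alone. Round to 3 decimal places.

0.208 per min

Drop spawning salmon once their profitability E₂/h₂ falls below the rate achievable on roots alone: E₂/h₂ = λE₁/(1 + λh₁).
Solve for λ: λE₁h₂ = E₂(1 + λh₁) → λ(E₁h₂ − E₂h₁) = E₂ → λ = E₂/(E₁h₂ − E₂h₁).
λ = 410/(530×13 − 410×12) = 410/1970 = 0.2081 per min.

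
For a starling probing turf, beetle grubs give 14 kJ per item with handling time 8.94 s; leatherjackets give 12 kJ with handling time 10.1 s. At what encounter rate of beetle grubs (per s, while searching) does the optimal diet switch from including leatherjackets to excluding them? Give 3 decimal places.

Drop leatherjackets once their profitability E₂/h₂ falls below the rate achievable on beetle grubs alone: E₂/h₂ = λE₁/(1 + λh₁).
Solve for λ: λE₁h₂ = E₂(1 + λh₁) → λ(E₁h₂ − E₂h₁) = E₂ → λ = E₂/(E₁h₂ − E₂h₁).
λ = 12/(14×10.1 − 12×8.94) = 12/34.12 = 0.3517 per s.

0.352 per s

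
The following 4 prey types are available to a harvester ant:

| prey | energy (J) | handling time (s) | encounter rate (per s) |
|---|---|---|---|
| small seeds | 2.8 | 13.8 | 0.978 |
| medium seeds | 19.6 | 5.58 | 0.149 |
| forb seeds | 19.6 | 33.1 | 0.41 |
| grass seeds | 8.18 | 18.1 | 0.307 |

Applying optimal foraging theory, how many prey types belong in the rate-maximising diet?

1

E/h in descending order: medium seeds 3.51, forb seeds 0.592, grass seeds 0.452, small seeds 0.203 J/s. The optimal diet is the largest prefix of this list for which every included type satisfies E_i/h_i > R on the types above it.
Rate on top 1: 1.595. forb seeds: 0.592 < 1.595 → exclude; stop.
Optimal diet: medium seeds — 1 of 4 types.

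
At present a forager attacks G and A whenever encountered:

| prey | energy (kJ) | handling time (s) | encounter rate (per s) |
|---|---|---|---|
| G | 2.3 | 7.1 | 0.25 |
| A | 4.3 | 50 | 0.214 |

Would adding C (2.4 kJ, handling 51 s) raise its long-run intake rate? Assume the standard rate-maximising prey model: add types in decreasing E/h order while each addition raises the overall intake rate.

No

Current rate: (0.25×2.3 + 0.214×4.3)/(1 + 0.25×7.1 + 0.214×50) = 0.111 kJ/s.
Profitability of C: 2.4/51 = 0.04706 kJ/s.
0.04706 < 0.111, so adding C would lower the average — exclude it.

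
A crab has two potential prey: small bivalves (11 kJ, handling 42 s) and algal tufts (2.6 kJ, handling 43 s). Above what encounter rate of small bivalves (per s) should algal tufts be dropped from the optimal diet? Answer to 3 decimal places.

The zero-one rule: include algal tufts iff E₂/h₂ > λE₁/(1+λh₁). Equality gives the switch point.
λE₁h₂ = E₂ + λE₂h₁ ⇒ λ = E₂/(E₁h₂ − E₂h₁) = 2.6/(473 − 109.2) = 0.007147 per s.

0.007 per s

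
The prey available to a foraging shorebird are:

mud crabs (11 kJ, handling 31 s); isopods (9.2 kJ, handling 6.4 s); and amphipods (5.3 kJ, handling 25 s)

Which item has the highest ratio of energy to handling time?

isopods

In descending order of E/h:
isopods: 9.2/6.4 = 1.44 kJ/s
mud crabs: 11/31 = 0.355 kJ/s
amphipods: 5.3/25 = 0.212 kJ/s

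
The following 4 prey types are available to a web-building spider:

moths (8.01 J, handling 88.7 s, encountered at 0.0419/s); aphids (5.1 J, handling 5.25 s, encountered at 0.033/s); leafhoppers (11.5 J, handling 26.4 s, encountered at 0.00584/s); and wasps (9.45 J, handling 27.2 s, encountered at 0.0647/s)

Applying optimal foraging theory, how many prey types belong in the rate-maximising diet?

3

E/h in descending order: aphids 0.971, leafhoppers 0.436, wasps 0.347, moths 0.0903 J/s. The optimal diet is the largest prefix of this list for which every included type satisfies E_i/h_i > R on the types above it.
Rate on top 1: 0.1434. leafhoppers: 0.436 > 0.1434 → include.
Rate on top 2: 0.1774. wasps: 0.347 > 0.1774 → include.
Rate on top 3: 0.2743. moths: 0.0903 < 0.2743 → exclude; stop.
Optimal diet: aphids, leafhoppers, wasps — 3 of 4 types.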